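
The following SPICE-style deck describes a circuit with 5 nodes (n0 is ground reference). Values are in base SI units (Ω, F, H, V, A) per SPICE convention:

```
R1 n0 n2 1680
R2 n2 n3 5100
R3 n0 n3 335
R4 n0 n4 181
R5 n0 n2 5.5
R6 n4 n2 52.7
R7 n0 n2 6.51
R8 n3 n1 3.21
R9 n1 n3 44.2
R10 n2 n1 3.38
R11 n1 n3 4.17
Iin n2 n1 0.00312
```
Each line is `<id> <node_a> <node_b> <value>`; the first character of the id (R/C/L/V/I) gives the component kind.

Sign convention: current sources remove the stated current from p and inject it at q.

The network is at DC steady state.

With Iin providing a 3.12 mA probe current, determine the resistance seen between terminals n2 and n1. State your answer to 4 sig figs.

R_eq = 3.345 Ω

Element admittances at DC:
  Y(R1) = 0.0005952 S between n0,n2
  Y(R2) = 0.0001961 S between n2,n3
  Y(R3) = 0.002985 S between n0,n3
  Y(R4) = 0.005525 S between n0,n4
  Y(R5) = 0.1818 S between n0,n2
  Y(R6) = 0.01898 S between n4,n2
  Y(R7) = 0.1536 S between n0,n2
  Y(R8) = 0.3115 S between n3,n1
  Y(R9) = 0.02262 S between n1,n3
  Y(R10) = 0.2959 S between n2,n1
  Y(R11) = 0.2398 S between n1,n3
  Iin: injects 0.00312 A into n1 (from n2)
Assemble and solve the 4×4 MNA system:
  V(n1)=0.01034  V(n2)=-9.024e-05  V(n3)=0.01029  V(n4)=-6.989e-05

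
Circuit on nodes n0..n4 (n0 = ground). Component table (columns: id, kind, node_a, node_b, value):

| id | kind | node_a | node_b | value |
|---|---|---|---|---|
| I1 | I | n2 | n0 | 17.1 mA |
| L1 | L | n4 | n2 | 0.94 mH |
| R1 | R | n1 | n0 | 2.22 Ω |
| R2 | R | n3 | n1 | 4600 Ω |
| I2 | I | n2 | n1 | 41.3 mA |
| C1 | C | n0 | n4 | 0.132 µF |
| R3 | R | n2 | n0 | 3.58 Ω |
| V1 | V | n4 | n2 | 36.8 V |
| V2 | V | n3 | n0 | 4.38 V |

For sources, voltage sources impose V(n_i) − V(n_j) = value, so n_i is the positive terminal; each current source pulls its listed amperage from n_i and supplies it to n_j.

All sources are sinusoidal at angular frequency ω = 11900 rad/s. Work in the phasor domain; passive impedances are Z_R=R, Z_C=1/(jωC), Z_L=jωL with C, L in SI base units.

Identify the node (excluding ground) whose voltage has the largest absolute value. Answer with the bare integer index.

Element admittances at ω=11900 rad/s:
  I1: injects 0.0171 A into n0 (from n2)
  Y(L1) = 0.000-0.08940j S between n4,n2
  Y(R1) = 0.4505+0.000j S between n1,n0
  Y(R2) = 0.0002174+0.000j S between n3,n1
  I2: injects 0.0413 A into n1 (from n2)
  Y(C1) = 0.000+0.001571j S between n0,n4
  Y(R3) = 0.2793+0.000j S between n2,n0
  V1: constraint V(n4)−V(n2) = 36.8
  V2: constraint V(n3)−V(n0) = 4.38
Assemble and solve the 6×6 MNA system:
  V(n1)=0.09375+0.000j  V(n2)=-0.2102-0.2058j  V(n3)=4.380+0.000j  V(n4)=36.59-0.2058j
  i(V1)=-0.0003232+3.232j  i(V2)=-0.0009318+0.000j

4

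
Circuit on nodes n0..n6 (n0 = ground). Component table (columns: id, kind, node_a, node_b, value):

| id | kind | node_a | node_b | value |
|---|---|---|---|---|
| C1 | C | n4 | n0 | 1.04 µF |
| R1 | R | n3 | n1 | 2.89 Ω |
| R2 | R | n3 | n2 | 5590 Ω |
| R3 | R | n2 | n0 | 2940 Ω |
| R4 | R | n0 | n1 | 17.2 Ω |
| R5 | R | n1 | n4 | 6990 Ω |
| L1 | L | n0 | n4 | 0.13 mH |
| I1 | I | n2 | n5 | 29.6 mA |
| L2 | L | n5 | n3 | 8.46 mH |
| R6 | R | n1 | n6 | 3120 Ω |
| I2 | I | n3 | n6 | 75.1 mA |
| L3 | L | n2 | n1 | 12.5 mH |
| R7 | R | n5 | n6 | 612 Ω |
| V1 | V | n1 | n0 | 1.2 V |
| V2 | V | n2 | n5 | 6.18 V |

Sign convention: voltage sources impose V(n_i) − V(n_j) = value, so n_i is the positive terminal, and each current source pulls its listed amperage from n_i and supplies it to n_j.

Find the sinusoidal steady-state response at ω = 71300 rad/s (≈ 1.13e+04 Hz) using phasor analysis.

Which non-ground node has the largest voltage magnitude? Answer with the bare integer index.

MNA unknowns: 6 node voltages V₁..V_6 plus 2 source currents (V1, V2)
C1: Y=0.000+0.07415j on G[4,0]
R1: Y=0.3460+0.000j on G[3,1]
R2: Y=0.0001789+0.000j on G[3,2]
R3: Y=0.0003401+0.000j on G[2,0]
R4: Y=0.05814+0.000j on G[0,1]
R5: Y=0.0001431+0.000j on G[1,4]
L1: Y=0.000-0.1079j on G[0,4]
I1: z[2]−=0.0296, z[5]+=0.0296
L2: Y=0.000-0.001658j on G[5,3]
R6: Y=0.0003205+0.000j on G[1,6]
I2: z[3]−=0.0751, z[6]+=0.0751
L3: Y=0.000-0.001122j on G[2,1]
R7: Y=0.001634+0.000j on G[5,6]
V1: row V1−V0=1.2, i_V1 at 1,0
V2: row V2−V5=6.18, i_V2 at 2,5
solve → V1=1.200+0.000j, V2=10.58+20.37j, V3=1.085-0.005365j, V4=2.158e-05+0.005089j, V5=4.404+20.37j, V6=42.30+17.03j
aux → i_V1=-0.07354-0.006927j, i_V2=-0.05775-4.351e-05j

6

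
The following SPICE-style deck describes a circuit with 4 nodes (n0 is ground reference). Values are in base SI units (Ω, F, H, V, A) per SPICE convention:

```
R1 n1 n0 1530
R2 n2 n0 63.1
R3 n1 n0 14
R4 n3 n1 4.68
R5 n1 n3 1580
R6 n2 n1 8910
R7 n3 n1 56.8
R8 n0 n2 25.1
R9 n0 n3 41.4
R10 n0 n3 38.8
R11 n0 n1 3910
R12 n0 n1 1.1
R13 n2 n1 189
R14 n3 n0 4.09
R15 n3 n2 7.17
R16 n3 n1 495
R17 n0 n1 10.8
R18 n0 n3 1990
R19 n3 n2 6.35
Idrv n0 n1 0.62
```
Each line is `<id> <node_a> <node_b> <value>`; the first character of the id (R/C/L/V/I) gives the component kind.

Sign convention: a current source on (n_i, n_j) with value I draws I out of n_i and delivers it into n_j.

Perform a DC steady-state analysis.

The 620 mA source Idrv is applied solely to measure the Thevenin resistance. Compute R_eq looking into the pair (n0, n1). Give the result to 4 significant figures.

Apply KCL at each of the 3 non-ground nodes and solve the resulting linear system.
Node n1: branches {R1, R3, R4, R5, R6, R7, R11, R12, R13, R16, R17, Idrv} → V_1 = 0.5102
Node n2: branches {R2, R6, R8, R13, R15, R19} → V_2 = 0.1818
Node n3: branches {R4, R5, R7, R9, R10, R14, R15, R16, R18, R19} → V_3 = 0.2099

R_eq = 0.8229 Ω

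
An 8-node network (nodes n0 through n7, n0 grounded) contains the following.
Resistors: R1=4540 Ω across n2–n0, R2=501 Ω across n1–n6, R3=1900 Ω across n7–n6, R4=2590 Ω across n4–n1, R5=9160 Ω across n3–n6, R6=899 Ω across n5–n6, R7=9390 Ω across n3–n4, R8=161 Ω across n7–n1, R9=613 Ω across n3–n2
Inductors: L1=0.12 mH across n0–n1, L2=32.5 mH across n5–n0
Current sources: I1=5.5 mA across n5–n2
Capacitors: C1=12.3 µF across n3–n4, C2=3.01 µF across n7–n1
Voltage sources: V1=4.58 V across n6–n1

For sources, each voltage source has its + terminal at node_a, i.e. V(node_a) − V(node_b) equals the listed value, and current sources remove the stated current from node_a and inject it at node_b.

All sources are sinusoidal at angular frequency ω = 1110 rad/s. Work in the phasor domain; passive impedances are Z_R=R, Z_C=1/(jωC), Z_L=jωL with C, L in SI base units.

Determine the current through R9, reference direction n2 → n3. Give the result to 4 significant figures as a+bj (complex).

Apply KCL at each of the 7 non-ground nodes and solve the resulting linear system.
Node n1: branches {R2, L1, R4, C2, R8, V1} → V_1 = -1.049e-06-0.0002338j
Node n2: branches {R1, I1, R9} → V_2 = 9.805-0.1083j
Node n3: branches {C1, R5, R7, R9} → V_3 = 7.757-0.1230j
Node n4: branches {R4, C1, R7} → V_4 = 7.753+0.09626j
Node n5: branches {I1, R6, L2} → V_5 = -0.0005766-0.01460j
Node n6: branches {R2, R3, R5, R6, V1} → V_6 = 4.580-0.0002338j
Node n7: branches {R3, C2, R8} → V_7 = 0.2872-0.1426j
Source currents: i(V1)=-0.01615-0.0001043j

0.003340+2.386e-05j A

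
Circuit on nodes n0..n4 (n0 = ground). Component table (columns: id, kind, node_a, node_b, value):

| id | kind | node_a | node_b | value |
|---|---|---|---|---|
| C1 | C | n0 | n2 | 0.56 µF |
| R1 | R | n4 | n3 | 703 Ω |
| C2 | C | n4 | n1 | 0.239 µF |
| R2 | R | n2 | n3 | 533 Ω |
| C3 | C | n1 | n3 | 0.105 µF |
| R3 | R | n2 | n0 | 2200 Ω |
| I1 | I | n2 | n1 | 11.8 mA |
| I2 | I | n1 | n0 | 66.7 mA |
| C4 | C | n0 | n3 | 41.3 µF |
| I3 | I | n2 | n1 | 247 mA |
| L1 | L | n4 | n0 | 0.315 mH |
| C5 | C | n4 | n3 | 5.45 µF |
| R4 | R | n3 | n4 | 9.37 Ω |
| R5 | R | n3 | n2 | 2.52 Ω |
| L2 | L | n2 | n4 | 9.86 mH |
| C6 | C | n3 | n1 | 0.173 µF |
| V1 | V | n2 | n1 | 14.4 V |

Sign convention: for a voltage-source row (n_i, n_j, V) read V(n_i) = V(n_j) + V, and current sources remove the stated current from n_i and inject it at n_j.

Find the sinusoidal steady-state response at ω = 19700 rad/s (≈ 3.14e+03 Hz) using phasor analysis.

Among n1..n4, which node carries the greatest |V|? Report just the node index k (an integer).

1

Apply KCL at each of the 4 non-ground nodes and solve the resulting linear system.
Node n1: branches {C2, C3, I1, I2, I3, C6, V1} → V_1 = -14.50+0.3627j
Node n2: branches {C1, R2, R3, I1, I3, R5, L2, V1} → V_2 = -0.09514+0.3627j
Node n3: branches {R1, R2, C3, C4, C5, R4, R5, C6} → V_3 = 0.05779-0.009097j
Node n4: branches {R1, C2, L1, C5, R4, L2} → V_4 = 0.2863-0.4347j
Source currents: i(V1)=-0.1979-0.1493j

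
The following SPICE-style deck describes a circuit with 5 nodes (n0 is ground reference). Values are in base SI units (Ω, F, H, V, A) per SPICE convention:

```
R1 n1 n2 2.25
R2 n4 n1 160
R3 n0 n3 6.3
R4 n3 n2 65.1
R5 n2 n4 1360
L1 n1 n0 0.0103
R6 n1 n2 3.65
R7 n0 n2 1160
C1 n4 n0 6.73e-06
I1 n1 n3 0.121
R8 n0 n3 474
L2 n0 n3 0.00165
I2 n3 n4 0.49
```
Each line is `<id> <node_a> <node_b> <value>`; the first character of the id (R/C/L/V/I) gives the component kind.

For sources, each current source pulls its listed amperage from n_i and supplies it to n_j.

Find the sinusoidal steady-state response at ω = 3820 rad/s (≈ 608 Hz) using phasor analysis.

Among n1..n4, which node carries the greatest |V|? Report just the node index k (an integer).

Element admittances at ω=3820 rad/s:
  Y(R1) = 0.4444+0.000j S between n1,n2
  Y(R2) = 0.006250+0.000j S between n4,n1
  Y(R3) = 0.1587+0.000j S between n0,n3
  Y(R4) = 0.01536+0.000j S between n3,n2
  Y(R5) = 0.0007353+0.000j S between n2,n4
  Y(L1) = 0.000-0.02542j S between n1,n0
  Y(R6) = 0.2740+0.000j S between n1,n2
  Y(R7) = 0.0008621+0.000j S between n0,n2
  Y(C1) = 0.000+0.02571j S between n4,n0
  I1: injects 0.121 A into n3 (from n1)
  Y(R8) = 0.002110+0.000j S between n0,n3
  Y(L2) = 0.000-0.1587j S between n0,n3
  I2: injects 0.49 A into n4 (from n3)
Assemble and solve the 4×4 MNA system:
  V(n1)=1.058-5.254j  V(n2)=1.019-5.177j  V(n3)=-0.8831-1.246j  V(n4)=3.568-18.38j

4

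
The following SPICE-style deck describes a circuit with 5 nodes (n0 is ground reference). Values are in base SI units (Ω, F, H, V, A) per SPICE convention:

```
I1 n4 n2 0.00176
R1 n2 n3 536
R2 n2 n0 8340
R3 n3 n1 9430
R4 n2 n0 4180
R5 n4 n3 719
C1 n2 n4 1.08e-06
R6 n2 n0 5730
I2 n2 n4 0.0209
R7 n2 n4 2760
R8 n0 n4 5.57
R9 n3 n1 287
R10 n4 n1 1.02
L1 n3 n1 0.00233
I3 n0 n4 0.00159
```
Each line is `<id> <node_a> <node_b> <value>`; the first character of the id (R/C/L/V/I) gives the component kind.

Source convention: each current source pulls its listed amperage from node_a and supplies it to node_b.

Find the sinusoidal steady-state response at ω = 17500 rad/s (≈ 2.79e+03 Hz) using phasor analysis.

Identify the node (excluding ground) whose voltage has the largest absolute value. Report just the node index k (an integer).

2

Apply KCL at each of the 4 non-ground nodes and solve the resulting linear system.
Node n1: branches {R3, R9, R10, L1} → V_1 = 0.009227-0.001097j
Node n2: branches {I1, R1, R2, R4, C1, R6, I2, R7} → V_2 = -0.1355+0.9961j
Node n3: branches {R1, R3, R5, R9, L1} → V_3 = -0.06390+0.008309j
Node n4: branches {I1, R5, C1, I2, R7, R8, R10, I3} → V_4 = 0.009259-0.002961j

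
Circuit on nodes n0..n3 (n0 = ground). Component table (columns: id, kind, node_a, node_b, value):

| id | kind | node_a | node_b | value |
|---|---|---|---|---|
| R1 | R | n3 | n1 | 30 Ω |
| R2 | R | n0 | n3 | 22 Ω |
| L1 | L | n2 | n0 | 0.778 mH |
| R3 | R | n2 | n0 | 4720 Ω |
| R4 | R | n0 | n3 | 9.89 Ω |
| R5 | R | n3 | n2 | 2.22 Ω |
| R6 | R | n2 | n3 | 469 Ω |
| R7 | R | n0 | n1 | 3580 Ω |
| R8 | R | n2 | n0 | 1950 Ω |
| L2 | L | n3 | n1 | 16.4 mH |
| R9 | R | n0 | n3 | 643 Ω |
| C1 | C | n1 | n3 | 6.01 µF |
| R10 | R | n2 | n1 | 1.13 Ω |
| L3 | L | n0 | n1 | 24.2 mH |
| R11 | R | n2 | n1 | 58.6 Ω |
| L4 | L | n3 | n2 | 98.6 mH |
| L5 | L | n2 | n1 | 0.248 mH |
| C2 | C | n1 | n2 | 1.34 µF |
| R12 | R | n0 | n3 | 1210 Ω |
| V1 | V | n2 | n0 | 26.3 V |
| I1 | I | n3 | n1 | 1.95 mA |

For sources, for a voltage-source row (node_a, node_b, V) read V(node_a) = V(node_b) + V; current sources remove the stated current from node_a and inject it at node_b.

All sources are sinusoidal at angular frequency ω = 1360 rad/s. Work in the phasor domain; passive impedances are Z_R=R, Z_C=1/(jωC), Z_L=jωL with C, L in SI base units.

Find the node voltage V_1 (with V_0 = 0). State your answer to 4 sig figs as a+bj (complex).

Apply KCL at each of the 3 non-ground nodes and solve the resulting linear system.
Node n1: branches {R1, R7, L2, C1, R10, L3, R11, L5, C2, I1} → V_1 = 25.97+0.02609j
Node n2: branches {L1, R3, R5, R6, R8, R10, R11, L4, L5, C2, V1} → V_2 = 26.30+0.000j
Node n3: branches {R1, R2, R4, R5, R6, L2, R9, C1, L4, R12, I1} → V_3 = 20.14-0.4079j
Source currents: i(V1)=-3.027+25.71j

25.97+0.02609j V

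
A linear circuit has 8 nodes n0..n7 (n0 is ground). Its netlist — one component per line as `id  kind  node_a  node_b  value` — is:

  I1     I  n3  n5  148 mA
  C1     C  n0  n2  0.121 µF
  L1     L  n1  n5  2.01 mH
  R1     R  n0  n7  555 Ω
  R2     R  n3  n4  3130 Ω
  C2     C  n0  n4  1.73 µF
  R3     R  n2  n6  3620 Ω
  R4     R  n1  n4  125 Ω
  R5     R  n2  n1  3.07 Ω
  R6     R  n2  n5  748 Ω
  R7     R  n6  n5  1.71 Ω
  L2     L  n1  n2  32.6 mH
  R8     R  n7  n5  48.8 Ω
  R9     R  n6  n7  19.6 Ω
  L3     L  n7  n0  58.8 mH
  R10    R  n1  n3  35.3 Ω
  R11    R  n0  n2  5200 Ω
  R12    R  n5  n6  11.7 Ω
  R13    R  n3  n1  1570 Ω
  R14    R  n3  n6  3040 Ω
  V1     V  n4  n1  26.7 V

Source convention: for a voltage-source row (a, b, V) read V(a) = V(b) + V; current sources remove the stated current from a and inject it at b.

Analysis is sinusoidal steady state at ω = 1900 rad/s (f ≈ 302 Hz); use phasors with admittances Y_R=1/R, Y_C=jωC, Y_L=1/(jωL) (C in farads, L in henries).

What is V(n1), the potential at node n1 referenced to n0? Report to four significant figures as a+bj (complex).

13.56-9.375j V

Apply KCL at each of the 7 non-ground nodes and solve the resulting linear system.
Node n1: branches {L1, R4, R5, L2, R10, R13, V1} → V_1 = 13.56-9.375j
Node n2: branches {C1, R3, R5, R6, L2, R11} → V_2 = 13.55-9.377j
Node n3: branches {I1, R2, R10, R13, R14} → V_3 = 8.850-9.366j
Node n4: branches {R2, C2, R4, V1} → V_4 = 40.26-9.375j
Node n5: branches {I1, L1, R6, R7, R8, R12} → V_5 = 13.06-8.677j
Node n6: branches {R3, R7, R9, R12, R14} → V_6 = 13.09-8.538j
Node n7: branches {R1, R8, R9, L3} → V_7 = 13.58-6.709j
Source currents: i(V1)=-0.2545-0.1323j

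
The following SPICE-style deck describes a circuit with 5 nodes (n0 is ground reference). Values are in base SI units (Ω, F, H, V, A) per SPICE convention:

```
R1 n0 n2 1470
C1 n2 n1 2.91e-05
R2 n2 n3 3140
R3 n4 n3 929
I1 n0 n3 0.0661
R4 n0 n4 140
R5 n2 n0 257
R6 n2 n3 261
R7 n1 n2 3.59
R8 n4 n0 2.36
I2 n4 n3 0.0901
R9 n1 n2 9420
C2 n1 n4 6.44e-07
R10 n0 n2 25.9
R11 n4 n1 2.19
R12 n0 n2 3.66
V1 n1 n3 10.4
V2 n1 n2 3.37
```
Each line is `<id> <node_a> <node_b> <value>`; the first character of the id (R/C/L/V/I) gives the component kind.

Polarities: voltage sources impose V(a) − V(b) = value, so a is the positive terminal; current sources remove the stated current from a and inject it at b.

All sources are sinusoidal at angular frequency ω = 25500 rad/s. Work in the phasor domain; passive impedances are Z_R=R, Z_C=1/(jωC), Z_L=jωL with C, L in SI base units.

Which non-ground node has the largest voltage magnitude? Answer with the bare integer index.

Element admittances at ω=25500 rad/s:
  Y(R1) = 0.0006803+0.000j S between n0,n2
  Y(C1) = 0.000+0.7420j S between n2,n1
  Y(R2) = 0.0003185+0.000j S between n2,n3
  Y(R3) = 0.001076+0.000j S between n4,n3
  I1: injects 0.0661 A into n3 (from n0)
  Y(R4) = 0.007143+0.000j S between n0,n4
  Y(R5) = 0.003891+0.000j S between n2,n0
  Y(R6) = 0.003831+0.000j S between n2,n3
  Y(R7) = 0.2786+0.000j S between n1,n2
  Y(R8) = 0.4237+0.000j S between n4,n0
  I2: injects 0.0901 A into n3 (from n4)
  Y(R9) = 0.0001062+0.000j S between n1,n2
  Y(C2) = 0.000+0.01642j S between n1,n4
  Y(R10) = 0.03861+0.000j S between n0,n2
  Y(R11) = 0.4566+0.000j S between n4,n1
  Y(R12) = 0.2732+0.000j S between n0,n2
  V1: constraint V(n1)−V(n3) = 10.4
  V2: constraint V(n1)−V(n2) = 3.37
Assemble and solve the 6×6 MNA system:
  V(n1)=2.194-0.01742j  V(n2)=-1.176-0.01742j  V(n3)=-8.206-0.01742j  V(n4)=1.017+0.01279j
  i(V1)=-0.1953-3.251e-05j  i(V2)=-1.282-2.506j

3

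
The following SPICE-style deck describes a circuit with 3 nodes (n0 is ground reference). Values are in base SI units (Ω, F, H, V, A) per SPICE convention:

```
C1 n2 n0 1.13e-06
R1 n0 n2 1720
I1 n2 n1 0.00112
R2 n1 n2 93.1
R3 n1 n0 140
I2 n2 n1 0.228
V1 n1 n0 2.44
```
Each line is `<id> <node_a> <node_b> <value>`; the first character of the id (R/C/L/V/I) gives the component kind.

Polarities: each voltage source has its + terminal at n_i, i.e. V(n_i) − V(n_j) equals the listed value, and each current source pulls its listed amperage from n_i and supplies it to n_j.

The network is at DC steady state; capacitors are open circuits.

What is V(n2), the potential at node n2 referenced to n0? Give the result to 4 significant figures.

MNA unknowns: 2 node voltages V₁..V_2 plus 1 source current (V1)
C1: Y=0.000 on G[2,0]
R1: Y=0.0005814 on G[0,2]
I1: z[2]−=0.00112, z[1]+=0.00112
R2: Y=0.01074 on G[1,2]
R3: Y=0.007143 on G[1,0]
I2: z[2]−=0.228, z[1]+=0.228
V1: row V1−V0=2.44, i_V1 at 1,0
solve → V1=2.440, V2=-17.92
aux → i_V1=-0.007009

-17.92 V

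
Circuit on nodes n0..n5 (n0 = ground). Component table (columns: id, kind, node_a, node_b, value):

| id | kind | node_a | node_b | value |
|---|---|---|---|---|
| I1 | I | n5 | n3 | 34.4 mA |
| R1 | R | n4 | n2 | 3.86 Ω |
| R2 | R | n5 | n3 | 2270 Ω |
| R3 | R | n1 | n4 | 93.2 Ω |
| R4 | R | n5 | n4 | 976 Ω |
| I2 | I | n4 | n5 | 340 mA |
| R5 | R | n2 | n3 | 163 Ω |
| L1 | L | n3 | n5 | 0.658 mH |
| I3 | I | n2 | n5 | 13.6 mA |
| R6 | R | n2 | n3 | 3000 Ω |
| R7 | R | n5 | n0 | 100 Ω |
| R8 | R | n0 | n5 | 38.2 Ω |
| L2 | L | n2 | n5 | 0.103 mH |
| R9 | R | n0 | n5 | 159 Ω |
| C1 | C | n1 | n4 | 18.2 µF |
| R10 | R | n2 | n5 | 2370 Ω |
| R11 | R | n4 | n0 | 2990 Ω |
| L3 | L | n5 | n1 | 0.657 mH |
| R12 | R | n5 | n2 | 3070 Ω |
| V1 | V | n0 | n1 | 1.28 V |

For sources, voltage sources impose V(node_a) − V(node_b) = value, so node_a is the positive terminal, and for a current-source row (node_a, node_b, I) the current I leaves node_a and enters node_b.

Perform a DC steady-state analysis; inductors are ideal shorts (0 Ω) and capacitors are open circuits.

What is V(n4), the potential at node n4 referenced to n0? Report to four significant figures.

-2.532 V

Element admittances at DC:
  I1: injects 0.0344 A into n3 (from n5)
  Y(R1) = 0.2591 S between n4,n2
  Y(R2) = 0.0004405 S between n5,n3
  Y(R3) = 0.01073 S between n1,n4
  Y(R4) = 0.001025 S between n5,n4
  I2: injects 0.34 A into n5 (from n4)
  Y(R5) = 0.006135 S between n2,n3
  L1: short n3↔n5 (DC inductor)
  I3: injects 0.0136 A into n5 (from n2)
  Y(R6) = 0.0003333 S between n2,n3
  Y(R7) = 0.01000 S between n5,n0
  Y(R8) = 0.02618 S between n0,n5
  L2: short n2↔n5 (DC inductor)
  Y(R9) = 0.006289 S between n0,n5
  Y(C1) = 0.000 S between n1,n4
  Y(R10) = 0.0004219 S between n2,n5
  Y(R11) = 0.0003344 S between n4,n0
  L3: short n5↔n1 (DC inductor)
  Y(R12) = 0.0003257 S between n5,n2
  V1: constraint V(n0)−V(n1) = 1.28
Assemble and solve the 9×9 MNA system:
  V(n1)=-1.280  V(n2)=-1.280  V(n3)=-1.280  V(n4)=-2.532  V(n5)=-1.280
  i(L1)=0.03440  i(L2)=-0.3380  i(L3)=0.06864  i(V1)=-0.05521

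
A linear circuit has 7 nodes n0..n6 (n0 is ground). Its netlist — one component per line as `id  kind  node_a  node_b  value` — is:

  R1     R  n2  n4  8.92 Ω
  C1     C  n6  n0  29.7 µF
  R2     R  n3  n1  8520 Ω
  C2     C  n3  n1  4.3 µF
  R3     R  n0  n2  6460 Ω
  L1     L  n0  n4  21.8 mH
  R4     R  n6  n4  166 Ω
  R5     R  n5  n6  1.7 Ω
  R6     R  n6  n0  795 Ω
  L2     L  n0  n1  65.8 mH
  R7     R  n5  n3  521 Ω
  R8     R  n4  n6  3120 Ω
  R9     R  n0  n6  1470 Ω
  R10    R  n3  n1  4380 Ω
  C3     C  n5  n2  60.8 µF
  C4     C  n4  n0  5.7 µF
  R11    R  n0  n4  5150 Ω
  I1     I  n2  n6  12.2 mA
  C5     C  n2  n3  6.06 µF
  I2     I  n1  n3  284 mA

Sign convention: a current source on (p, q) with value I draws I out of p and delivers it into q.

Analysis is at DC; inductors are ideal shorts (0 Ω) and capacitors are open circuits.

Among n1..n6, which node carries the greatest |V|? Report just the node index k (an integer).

3

MNA unknowns: 6 node voltages V₁..V_6 plus 2 source currents (L1, L2)
R1: Y=0.1121 on G[2,4]
C1: Y=0.000 on G[6,0]
R2: Y=0.0001174 on G[3,1]
C2: Y=0.000 on G[3,1]
R3: Y=0.0001548 on G[0,2]
L1: row V0−V4=0, i_L1 at 0,4
R4: Y=0.006024 on G[6,4]
R5: Y=0.5882 on G[5,6]
R6: Y=0.001258 on G[6,0]
L2: row V0−V1=0, i_L2 at 0,1
R7: Y=0.001919 on G[5,3]
R8: Y=0.0003205 on G[4,6]
R9: Y=0.0006803 on G[0,6]
R10: Y=0.0002283 on G[3,1]
C3: Y=0.000 on G[5,2]
C4: Y=0.000 on G[4,0]
R11: Y=0.0001942 on G[0,4]
I1: z[2]−=0.0122, z[6]+=0.0122
C5: Y=0.000 on G[2,3]
I2: z[1]−=0.284, z[3]+=0.284
solve → V1=0.000, V2=-0.1087, V3=150.7, V4=0.000, V5=29.87, V6=29.47
aux → i_L1=-0.1748, i_L2=0.2319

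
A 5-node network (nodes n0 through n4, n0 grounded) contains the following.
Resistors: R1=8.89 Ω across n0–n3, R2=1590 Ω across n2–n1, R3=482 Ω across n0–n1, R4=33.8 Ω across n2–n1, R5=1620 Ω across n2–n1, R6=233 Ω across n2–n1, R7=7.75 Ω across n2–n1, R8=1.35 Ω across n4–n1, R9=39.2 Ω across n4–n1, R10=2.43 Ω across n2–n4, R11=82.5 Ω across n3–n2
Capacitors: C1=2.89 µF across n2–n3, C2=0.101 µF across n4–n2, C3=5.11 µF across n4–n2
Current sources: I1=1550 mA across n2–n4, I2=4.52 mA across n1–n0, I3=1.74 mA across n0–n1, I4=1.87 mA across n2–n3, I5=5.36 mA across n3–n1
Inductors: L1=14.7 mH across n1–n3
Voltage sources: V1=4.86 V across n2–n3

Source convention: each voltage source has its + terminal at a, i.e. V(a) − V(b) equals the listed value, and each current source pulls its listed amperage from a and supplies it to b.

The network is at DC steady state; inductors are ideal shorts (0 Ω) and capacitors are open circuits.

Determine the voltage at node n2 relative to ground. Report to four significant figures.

4.836 V

Element admittances at DC:
  Y(R1) = 0.1125 S between n0,n3
  Y(R2) = 0.0006289 S between n2,n1
  Y(C1) = 0.000 S between n2,n3
  Y(R3) = 0.002075 S between n0,n1
  Y(C2) = 0.000 S between n4,n2
  I1: injects 1.55 A into n4 (from n2)
  Y(R4) = 0.02959 S between n2,n1
  I2: injects 0.00452 A into n0 (from n1)
  I3: injects 0.00174 A into n1 (from n0)
  Y(C3) = 0.000 S between n4,n2
  Y(R5) = 0.0006173 S between n2,n1
  Y(R6) = 0.004292 S between n2,n1
  Y(R7) = 0.1290 S between n2,n1
  Y(R8) = 0.7407 S between n4,n1
  Y(R9) = 0.02551 S between n4,n1
  I4: injects 0.00187 A into n3 (from n2)
  L1: short n1↔n3 (DC inductor)
  Y(R10) = 0.4115 S between n2,n4
  Y(R11) = 0.01212 S between n3,n2
  I5: injects 0.00536 A into n1 (from n3)
  V1: constraint V(n2)−V(n3) = 4.86
Assemble and solve the 6×6 MNA system:
  V(n1)=-0.02427  V(n2)=4.836  V(n3)=-0.02427  V(n4)=2.990
  i(L1)=3.110  i(V1)=-3.168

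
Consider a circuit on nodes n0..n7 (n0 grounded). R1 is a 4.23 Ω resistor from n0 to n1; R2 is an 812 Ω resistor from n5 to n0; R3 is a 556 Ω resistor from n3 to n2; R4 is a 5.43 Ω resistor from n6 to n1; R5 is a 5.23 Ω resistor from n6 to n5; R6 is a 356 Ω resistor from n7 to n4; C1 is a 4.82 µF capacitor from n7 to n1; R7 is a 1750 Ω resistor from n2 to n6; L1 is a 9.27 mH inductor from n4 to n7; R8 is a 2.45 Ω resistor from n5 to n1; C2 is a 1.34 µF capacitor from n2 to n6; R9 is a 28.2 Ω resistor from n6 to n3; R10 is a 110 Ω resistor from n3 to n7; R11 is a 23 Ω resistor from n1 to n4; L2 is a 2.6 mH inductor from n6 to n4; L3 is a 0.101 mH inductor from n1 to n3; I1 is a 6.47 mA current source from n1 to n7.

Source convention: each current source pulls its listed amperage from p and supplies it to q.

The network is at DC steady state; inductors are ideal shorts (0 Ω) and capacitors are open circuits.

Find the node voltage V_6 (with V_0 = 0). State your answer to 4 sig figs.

MNA unknowns: 7 node voltages V₁..V_7 plus 3 source currents (L1, L2, L3)
R1: Y=0.2364 on G[0,1]
R2: Y=0.001232 on G[5,0]
R3: Y=0.001799 on G[3,2]
R4: Y=0.1842 on G[6,1]
R5: Y=0.1912 on G[6,5]
R6: Y=0.002809 on G[7,4]
C1: Y=0.000 on G[7,1]
R7: Y=0.0005714 on G[2,6]
L1: row V4−V7=0, i_L1 at 4,7
R8: Y=0.4082 on G[5,1]
C2: Y=0.000 on G[2,6]
R9: Y=0.03546 on G[6,3]
R10: Y=0.009091 on G[3,7]
R11: Y=0.04348 on G[1,4]
L2: row V6−V4=0, i_L2 at 6,4
L3: row V1−V3=0, i_L3 at 1,3
I1: z[1]−=0.00647, z[7]+=0.00647
solve → V1=-2.649e-05, V2=0.003845, V3=-2.649e-05, V4=0.01603, V5=0.005085, V6=0.01603, V7=0.01603
aux → i_L1=-0.006324, i_L2=-0.005626, i_L3=-0.0007223

0.01603 V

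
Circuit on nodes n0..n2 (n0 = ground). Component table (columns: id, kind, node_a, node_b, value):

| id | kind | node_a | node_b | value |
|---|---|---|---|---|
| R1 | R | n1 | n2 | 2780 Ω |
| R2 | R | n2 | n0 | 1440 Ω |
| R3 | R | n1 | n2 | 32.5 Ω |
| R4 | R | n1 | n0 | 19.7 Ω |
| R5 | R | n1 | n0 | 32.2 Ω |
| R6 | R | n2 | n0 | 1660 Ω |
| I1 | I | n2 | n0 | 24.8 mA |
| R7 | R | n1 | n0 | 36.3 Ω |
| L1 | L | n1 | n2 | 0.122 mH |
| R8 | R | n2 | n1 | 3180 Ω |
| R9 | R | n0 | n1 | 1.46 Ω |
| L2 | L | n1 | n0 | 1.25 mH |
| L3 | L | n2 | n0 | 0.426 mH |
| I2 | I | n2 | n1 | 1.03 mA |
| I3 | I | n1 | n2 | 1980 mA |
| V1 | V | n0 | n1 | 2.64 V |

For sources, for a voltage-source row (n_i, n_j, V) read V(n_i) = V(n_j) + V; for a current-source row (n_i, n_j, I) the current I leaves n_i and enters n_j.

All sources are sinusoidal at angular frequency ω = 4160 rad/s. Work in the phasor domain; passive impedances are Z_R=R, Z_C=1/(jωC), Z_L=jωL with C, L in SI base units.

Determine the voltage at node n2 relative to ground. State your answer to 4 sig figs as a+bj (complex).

-2.042+0.7646j V

Apply KCL at each of the 2 non-ground nodes and solve the resulting linear system.
Node n1: branches {R1, R3, R4, R5, R7, L1, R8, R9, L2, I2, I3, V1} → V_1 = -2.640+0.000j
Node n2: branches {R1, R2, R3, R6, I1, L1, R8, L3, I2, I3} → V_2 = -2.042+0.7646j
Source currents: i(V1)=-1.643+1.661j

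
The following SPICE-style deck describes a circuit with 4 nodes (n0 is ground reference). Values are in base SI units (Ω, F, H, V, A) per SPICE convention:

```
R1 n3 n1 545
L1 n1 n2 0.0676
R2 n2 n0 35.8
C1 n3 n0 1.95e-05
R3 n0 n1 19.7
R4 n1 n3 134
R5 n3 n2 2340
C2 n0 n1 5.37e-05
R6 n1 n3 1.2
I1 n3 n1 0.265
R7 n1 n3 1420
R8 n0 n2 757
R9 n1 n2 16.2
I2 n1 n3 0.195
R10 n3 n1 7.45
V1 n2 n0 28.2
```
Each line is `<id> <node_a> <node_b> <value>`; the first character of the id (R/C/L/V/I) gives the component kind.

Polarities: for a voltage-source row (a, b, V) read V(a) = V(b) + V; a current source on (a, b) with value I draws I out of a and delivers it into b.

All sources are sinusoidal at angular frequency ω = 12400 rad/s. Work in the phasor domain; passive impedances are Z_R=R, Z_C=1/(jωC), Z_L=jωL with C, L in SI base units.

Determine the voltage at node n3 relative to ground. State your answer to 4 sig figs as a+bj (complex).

-0.1804-1.858j V

MNA unknowns: 3 node voltages V₁..V_3 plus 1 source current (V1)
R1: Y=0.001835+0.000j on G[3,1]
L1: Y=0.000-0.001193j on G[1,2]
R2: Y=0.02793+0.000j on G[2,0]
C1: Y=0.000+0.2418j on G[3,0]
R3: Y=0.05076+0.000j on G[0,1]
R4: Y=0.007463+0.000j on G[1,3]
R5: Y=0.0004274+0.000j on G[3,2]
C2: Y=0.000+0.6659j on G[0,1]
R6: Y=0.8333+0.000j on G[1,3]
I1: z[3]−=0.265, z[1]+=0.265
R7: Y=0.0007042+0.000j on G[1,3]
R8: Y=0.001321+0.000j on G[0,2]
R9: Y=0.06173+0.000j on G[1,2]
I2: z[1]−=0.195, z[3]+=0.195
R10: Y=0.1342+0.000j on G[3,1]
V1: row V2−V0=28.2, i_V1 at 2,0
solve → V1=0.3384-1.904j, V2=28.20+0.000j, V3=-0.1804-1.858j
aux → i_V1=-2.559-0.08508j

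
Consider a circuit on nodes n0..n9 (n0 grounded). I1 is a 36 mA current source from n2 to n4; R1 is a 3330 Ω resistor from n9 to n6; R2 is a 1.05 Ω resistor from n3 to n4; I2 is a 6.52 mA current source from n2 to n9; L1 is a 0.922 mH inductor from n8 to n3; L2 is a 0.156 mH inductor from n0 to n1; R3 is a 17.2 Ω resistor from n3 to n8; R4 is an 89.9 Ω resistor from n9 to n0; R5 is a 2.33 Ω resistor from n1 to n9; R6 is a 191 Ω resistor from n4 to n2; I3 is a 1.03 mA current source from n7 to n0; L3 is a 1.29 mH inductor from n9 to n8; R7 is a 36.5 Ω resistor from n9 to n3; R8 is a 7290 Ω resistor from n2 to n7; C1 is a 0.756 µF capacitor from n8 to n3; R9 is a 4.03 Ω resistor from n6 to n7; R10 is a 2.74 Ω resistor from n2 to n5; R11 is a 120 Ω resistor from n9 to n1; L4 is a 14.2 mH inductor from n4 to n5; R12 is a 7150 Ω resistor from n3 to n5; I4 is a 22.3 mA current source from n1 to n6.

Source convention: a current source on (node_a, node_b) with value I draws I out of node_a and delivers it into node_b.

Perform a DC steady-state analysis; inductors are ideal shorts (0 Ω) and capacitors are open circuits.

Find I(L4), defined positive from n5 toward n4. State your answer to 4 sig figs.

Element admittances at DC:
  I1: injects 0.036 A into n4 (from n2)
  Y(R1) = 0.0003003 S between n9,n6
  Y(R2) = 0.9524 S between n3,n4
  I2: injects 0.00652 A into n9 (from n2)
  L1: short n8↔n3 (DC inductor)
  L2: short n0↔n1 (DC inductor)
  Y(R3) = 0.05814 S between n3,n8
  Y(R4) = 0.01112 S between n9,n0
  Y(R5) = 0.4292 S between n1,n9
  Y(R6) = 0.005236 S between n4,n2
  I3: injects 0.00103 A into n0 (from n7)
  L3: short n9↔n8 (DC inductor)
  Y(R7) = 0.02740 S between n9,n3
  Y(R8) = 0.0001372 S between n2,n7
  Y(C1) = 0.000 S between n8,n3
  Y(R9) = 0.2481 S between n6,n7
  Y(R10) = 0.3650 S between n2,n5
  Y(R11) = 0.008333 S between n9,n1
  L4: short n4↔n5 (DC inductor)
  Y(R12) = 0.0001399 S between n3,n5
  I4: injects 0.0223 A into n6 (from n1)
Assemble and solve the 13×13 MNA system:
  V(n1)=0.000  V(n2)=-0.04925  V(n3)=0.04741  V(n4)=0.04757  V(n5)=0.04757  V(n6)=48.65  V(n7)=48.62  V(n8)=0.04741  V(n9)=0.04741
  i(L1)=-0.0001556  i(L2)=0.001557  i(L3)=-0.0001556  i(L4)=0.03534

-0.03534 A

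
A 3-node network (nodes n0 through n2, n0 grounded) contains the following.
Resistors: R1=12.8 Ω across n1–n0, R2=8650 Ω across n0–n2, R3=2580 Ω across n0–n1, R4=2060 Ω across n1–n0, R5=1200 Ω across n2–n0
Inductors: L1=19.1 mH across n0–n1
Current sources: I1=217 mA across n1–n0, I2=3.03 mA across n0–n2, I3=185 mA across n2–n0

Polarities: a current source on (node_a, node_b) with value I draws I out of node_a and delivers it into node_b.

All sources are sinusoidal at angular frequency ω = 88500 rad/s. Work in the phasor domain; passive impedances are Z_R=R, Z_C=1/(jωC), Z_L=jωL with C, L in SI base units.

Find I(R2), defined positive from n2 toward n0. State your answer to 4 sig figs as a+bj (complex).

Element admittances at ω=88500 rad/s:
  Y(R1) = 0.07812+0.000j S between n1,n0
  Y(L1) = 0.000-0.0005916j S between n0,n1
  I1: injects 0.217 A into n0 (from n1)
  Y(R2) = 0.0001156+0.000j S between n0,n2
  I2: injects 0.00303 A into n2 (from n0)
  Y(R3) = 0.0003876+0.000j S between n0,n1
  Y(R4) = 0.0004854+0.000j S between n1,n0
  Y(R5) = 0.0008333+0.000j S between n2,n0
  I3: injects 0.185 A into n0 (from n2)
Assemble and solve the 2×2 MNA system:
  V(n1)=-2.747-0.02057j  V(n2)=-191.8+0.000j

-0.02217+0.000j A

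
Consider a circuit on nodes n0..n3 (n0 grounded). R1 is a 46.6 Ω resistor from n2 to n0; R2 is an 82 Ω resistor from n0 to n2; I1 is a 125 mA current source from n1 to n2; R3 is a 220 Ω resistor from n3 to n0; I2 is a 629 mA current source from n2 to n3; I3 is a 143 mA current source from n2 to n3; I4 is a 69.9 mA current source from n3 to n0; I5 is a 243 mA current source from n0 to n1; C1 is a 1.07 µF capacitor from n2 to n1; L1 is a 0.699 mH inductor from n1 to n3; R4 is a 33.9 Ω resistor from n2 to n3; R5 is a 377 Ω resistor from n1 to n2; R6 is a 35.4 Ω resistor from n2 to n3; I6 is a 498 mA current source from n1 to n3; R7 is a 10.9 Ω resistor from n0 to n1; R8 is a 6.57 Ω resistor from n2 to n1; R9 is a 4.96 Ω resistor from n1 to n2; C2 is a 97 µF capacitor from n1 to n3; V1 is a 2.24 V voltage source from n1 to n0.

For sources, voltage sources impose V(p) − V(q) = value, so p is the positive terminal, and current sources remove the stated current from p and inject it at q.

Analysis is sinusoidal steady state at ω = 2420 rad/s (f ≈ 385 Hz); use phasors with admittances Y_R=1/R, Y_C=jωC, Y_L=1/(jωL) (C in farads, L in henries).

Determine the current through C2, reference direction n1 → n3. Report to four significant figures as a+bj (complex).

MNA unknowns: 3 node voltages V₁..V_3 plus 1 source current (V1)
R1: Y=0.02146+0.000j on G[2,0]
R2: Y=0.01220+0.000j on G[0,2]
I1: z[1]−=0.125, z[2]+=0.125
R3: Y=0.004545+0.000j on G[3,0]
I2: z[2]−=0.629, z[3]+=0.629
I3: z[2]−=0.143, z[3]+=0.143
I4: z[3]−=0.0699, z[0]+=0.0699
I5: z[0]−=0.243, z[1]+=0.243
C1: Y=0.000+0.002589j on G[2,1]
L1: Y=0.000-0.5912j on G[1,3]
R4: Y=0.02950+0.000j on G[2,3]
R5: Y=0.002653+0.000j on G[1,2]
R6: Y=0.02825+0.000j on G[2,3]
I6: z[1]−=0.498, z[3]+=0.498
R7: Y=0.09174+0.000j on G[0,1]
R8: Y=0.1522+0.000j on G[2,1]
R9: Y=0.2016+0.000j on G[1,2]
C2: Y=0.000+0.2347j on G[1,3]
V1: row V1−V0=2.24, i_V1 at 1,0
solve → V1=2.240+0.000j, V2=0.6888+0.3966j, V3=2.701+3.007j
aux → i_V1=-0.06787-0.02701j

0.7058-0.1083j A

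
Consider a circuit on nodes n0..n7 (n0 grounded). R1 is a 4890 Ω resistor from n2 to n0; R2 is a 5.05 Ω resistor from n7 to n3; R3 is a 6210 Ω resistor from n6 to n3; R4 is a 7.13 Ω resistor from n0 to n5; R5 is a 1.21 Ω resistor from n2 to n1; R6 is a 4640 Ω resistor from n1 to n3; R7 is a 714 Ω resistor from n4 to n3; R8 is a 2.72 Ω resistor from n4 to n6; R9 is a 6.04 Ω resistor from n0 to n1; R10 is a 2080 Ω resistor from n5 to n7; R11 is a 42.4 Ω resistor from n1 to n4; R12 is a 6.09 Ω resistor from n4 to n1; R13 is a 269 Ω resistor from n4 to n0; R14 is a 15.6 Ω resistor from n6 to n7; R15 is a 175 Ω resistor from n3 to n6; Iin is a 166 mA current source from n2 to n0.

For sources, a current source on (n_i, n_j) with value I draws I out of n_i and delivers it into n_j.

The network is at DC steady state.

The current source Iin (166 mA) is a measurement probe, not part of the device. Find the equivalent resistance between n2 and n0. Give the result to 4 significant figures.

R_eq = 7.094 Ω

Apply KCL at each of the 7 non-ground nodes and solve the resulting linear system.
Node n1: branches {R5, R6, R9, R11, R12} → V_1 = -0.9770
Node n2: branches {R1, R5, Iin} → V_2 = -1.178
Node n3: branches {R2, R3, R6, R7, R15} → V_3 = -0.9485
Node n4: branches {R7, R8, R11, R12, R13} → V_4 = -0.9557
Node n5: branches {R4, R10} → V_5 = -0.003239
Node n6: branches {R3, R8, R14, R15} → V_6 = -0.9545
Node n7: branches {R2, R10, R14} → V_7 = -0.9482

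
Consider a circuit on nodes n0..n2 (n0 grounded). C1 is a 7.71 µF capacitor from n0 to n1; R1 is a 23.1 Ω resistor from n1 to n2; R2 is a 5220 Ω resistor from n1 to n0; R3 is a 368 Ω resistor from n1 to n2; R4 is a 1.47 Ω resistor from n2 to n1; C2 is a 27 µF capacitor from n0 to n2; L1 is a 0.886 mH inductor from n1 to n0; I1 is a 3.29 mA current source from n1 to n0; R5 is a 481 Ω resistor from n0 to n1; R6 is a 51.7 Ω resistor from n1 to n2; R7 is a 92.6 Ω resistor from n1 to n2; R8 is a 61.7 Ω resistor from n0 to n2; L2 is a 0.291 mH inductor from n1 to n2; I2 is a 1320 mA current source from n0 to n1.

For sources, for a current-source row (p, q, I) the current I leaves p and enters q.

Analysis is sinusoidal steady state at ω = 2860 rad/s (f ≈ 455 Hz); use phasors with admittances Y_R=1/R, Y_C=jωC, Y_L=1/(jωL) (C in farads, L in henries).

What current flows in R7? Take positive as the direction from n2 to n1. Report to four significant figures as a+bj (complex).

0.002166+0.001772j A

Apply KCL at each of the 2 non-ground nodes and solve the resulting linear system.
Node n1: branches {C1, R1, R2, R3, R4, L1, I1, R5, R6, R7, L2, I2} → V_1 = 0.3410+4.468j
Node n2: branches {R1, R3, R4, C2, R6, R7, R8, L2} → V_2 = 0.5416+4.633j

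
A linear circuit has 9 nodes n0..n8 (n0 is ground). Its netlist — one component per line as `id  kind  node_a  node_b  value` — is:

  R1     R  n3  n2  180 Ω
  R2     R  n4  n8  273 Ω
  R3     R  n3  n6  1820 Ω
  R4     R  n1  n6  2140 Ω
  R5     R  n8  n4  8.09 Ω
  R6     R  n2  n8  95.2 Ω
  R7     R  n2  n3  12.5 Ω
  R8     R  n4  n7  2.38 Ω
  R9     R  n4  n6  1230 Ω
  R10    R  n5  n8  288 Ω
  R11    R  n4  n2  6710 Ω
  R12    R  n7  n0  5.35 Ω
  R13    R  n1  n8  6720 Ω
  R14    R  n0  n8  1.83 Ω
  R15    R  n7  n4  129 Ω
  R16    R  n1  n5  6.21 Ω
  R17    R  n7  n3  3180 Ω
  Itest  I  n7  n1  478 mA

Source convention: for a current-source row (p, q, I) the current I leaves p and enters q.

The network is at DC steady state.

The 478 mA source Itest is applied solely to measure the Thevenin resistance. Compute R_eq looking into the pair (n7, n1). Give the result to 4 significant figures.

R_eq = 260.7 Ω

MNA unknowns: 8 node voltages V₁..V_8
R1: Y=0.005556 on G[3,2]
R2: Y=0.003663 on G[4,8]
R3: Y=0.0005495 on G[3,6]
R4: Y=0.0004673 on G[1,6]
R5: Y=0.1236 on G[8,4]
R6: Y=0.01050 on G[2,8]
R7: Y=0.08000 on G[2,3]
R8: Y=0.4202 on G[4,7]
R9: Y=0.0008130 on G[4,6]
R10: Y=0.003472 on G[5,8]
R11: Y=0.0001490 on G[4,2]
R12: Y=0.1869 on G[7,0]
R13: Y=0.0001488 on G[1,8]
R14: Y=0.5464 on G[0,8]
R15: Y=0.007752 on G[7,4]
R16: Y=0.1610 on G[1,5]
R17: Y=0.0003145 on G[7,3]
Itest: z[7]−=0.478, z[1]+=0.478
solve → V1=123.2, V2=1.892, V3=2.070, V4=-0.9428, V5=120.6, V6=31.66, V7=-1.432, V8=0.4898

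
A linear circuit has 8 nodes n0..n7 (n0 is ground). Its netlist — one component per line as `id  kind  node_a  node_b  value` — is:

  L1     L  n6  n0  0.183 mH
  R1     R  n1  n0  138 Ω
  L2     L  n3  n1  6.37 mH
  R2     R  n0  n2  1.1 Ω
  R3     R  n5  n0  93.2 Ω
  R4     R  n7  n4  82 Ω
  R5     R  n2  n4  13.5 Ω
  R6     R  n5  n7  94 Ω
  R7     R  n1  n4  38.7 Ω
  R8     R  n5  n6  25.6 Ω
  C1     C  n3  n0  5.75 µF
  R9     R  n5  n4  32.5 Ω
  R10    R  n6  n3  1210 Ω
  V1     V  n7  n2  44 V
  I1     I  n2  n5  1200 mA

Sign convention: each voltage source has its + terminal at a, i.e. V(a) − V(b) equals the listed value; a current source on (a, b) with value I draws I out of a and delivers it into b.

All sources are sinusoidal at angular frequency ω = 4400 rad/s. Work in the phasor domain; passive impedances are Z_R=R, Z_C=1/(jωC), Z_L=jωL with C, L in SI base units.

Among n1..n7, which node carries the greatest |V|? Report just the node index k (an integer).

MNA unknowns: 7 node voltages V₁..V_7 plus 1 source current (V1)
L1: Y=0.000-1.242j on G[6,0]
R1: Y=0.007246+0.000j on G[1,0]
L2: Y=0.000-0.03568j on G[3,1]
R2: Y=0.9091+0.000j on G[0,2]
R3: Y=0.01073+0.000j on G[5,0]
R4: Y=0.01220+0.000j on G[7,4]
R5: Y=0.07407+0.000j on G[2,4]
R6: Y=0.01064+0.000j on G[5,7]
R7: Y=0.02584+0.000j on G[1,4]
R8: Y=0.03906+0.000j on G[5,6]
C1: Y=0.000+0.02530j on G[3,0]
R9: Y=0.03077+0.000j on G[5,4]
R10: Y=0.0008264+0.000j on G[6,3]
V1: row V7−V2=44, i_V1 at 7,2
I1: z[2]−=1.2, z[5]+=1.2
solve → V1=0.8461-1.850j, V2=-1.324-0.02504j, V3=2.335-6.546j, V4=7.567-0.3130j, V5=20.70+0.1707j, V6=0.01993+0.6519j, V7=42.68-0.02504j
aux → i_V1=-0.6620-0.001430j

7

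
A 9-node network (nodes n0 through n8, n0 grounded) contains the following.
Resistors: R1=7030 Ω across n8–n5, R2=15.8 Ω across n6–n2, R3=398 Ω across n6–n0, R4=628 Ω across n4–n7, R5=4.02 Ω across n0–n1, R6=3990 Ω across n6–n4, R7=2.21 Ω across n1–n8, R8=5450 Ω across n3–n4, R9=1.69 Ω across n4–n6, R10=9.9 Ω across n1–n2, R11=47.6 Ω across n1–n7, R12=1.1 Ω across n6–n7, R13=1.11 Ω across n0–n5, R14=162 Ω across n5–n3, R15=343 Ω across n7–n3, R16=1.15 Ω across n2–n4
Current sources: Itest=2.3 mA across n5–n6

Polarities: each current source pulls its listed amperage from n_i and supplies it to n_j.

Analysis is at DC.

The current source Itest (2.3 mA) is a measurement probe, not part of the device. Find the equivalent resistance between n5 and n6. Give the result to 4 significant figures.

Apply KCL at each of the 8 non-ground nodes and solve the resulting linear system.
Node n1: branches {R5, R7, R10, R11} → V_1 = 0.008674
Node n2: branches {R2, R10, R16} → V_2 = 0.02575
Node n3: branches {R8, R14, R15} → V_3 = 0.008123
Node n4: branches {R4, R6, R8, R9, R16} → V_4 = 0.02743
Node n5: branches {R1, R13, R14, Itest} → V_5 = -0.002479
Node n6: branches {R2, R3, R6, R9, R12, Itest} → V_6 = 0.02990
Node n7: branches {R4, R11, R12, R15} → V_7 = 0.02935
Node n8: branches {R1, R7} → V_8 = 0.008671

R_eq = 14.08 Ω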